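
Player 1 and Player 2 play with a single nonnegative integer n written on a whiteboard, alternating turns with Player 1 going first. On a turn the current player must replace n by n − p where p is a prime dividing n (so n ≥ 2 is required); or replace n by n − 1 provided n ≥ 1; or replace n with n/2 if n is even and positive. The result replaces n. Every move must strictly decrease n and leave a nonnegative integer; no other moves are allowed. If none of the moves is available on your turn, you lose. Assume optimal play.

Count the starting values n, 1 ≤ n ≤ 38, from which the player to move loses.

8

Classify positions by backward induction: terminal positions (no move available) are L. From any other position, the mover wins iff some move reaches an L.
n=0: no move → L
n=1: →0(L), so W
n=2: →0(L), so W
n=3: →0(L), so W
n=4: →2(W), 3(W) — all W, so L
n=5: →0(L), so W
n=6: →4(L), so W
n=7: →0(L), so W
n=8: →4(L), so W
n=9: →6(W), 8(W) — all W, so L
n=10: →9(L), so W
n=11: →0(L), so W
n=12: →9(L), so W
n=13: →0(L), so W
n=14: →7(W), 12(W), 13(W) — all W, so L
n=15: →14(L), so W
n=16: →14(L), so W
n=17: →0(L), so W
n=18: →9(L), so W
n=19: →0(L), so W
n=20: →10(W), 15(W), 18(W), 19(W) — all W, so L
n=21: →14(L), so W
n=22: →20(L), so W
n=23: →0(L), so W
n=24: →12(W), 21(W), 22(W), 23(W) — all W, so L
n=25: →20(L), so W
n=26: →24(L), so W
n=27: →24(L), so W
n=28: →14(L), so W
n=29: →0(L), so W
n=30: →15(W), 25(W), 27(W), 28(W), 29(W) — all W, so L
n=31: →0(L), so W
n=32: →30(L), so W
n=33: →30(L), so W
n=34: →17(W), 32(W), 33(W) — all W, so L
n=35: →30(L), so W
n=36: →34(L), so W
n=37: →0(L), so W
n=38: →19(W), 36(W), 37(W) — all W, so L
L entries with 1 ≤ n ≤ 38 (n=0 is outside the asked range and is not counted): n = 4, 9, 14, 20, 24, 30, 34, 38; that makes 8.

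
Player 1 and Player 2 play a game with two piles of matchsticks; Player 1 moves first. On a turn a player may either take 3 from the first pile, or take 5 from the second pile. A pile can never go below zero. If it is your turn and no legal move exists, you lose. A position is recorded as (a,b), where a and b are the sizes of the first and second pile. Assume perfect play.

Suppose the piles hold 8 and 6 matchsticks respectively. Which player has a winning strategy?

Player 1 wins.

Work bottom-up. With no move the player to move loses. Otherwise the position is W if at least one move leads to an L position for the opponent, and L if every move leads to a W.
No move ever increases a pile, so every position that can arise here has a ≤ 8 and b ≤ 6; it is enough to label the cells with 0 ≤ a ≤ 8 and 0 ≤ b ≤ 6.
Every move lowers a or b (never raises either), so fill the grid row by row in increasing a, and left to right within a row: each cell's successors are then already labelled.
      b=0  b=1  b=2  b=3  b=4  b=5  b=6
a=0:    L    L    L    L    L    W    W
a=1:    L    L    L    L    L    W    W
a=2:    L    L    L    L    L    W    W
a=3:    W    W    W    W    W    L    L
a=4:    W    W    W    W    W    L    L
a=5:    W    W    W    W    W    L    L
a=6:    L    L    L    L    L    W    W
a=7:    L    L    L    L    L    W    W
a=8:    L    L    L    L    L    W    W
Cells with no legal move (terminal, hence L): (0,0), (0,1), (0,2), (0,3), (0,4), (1,0), (1,1), (1,2), (1,3), (1,4), (2,0), (2,1), (2,2), (2,3), (2,4).
The remaining L cells, each justified by listing all of its moves:
(3,5): →(0,5)(W), (3,0)(W) — all W, so L
(3,6): →(0,6)(W), (3,1)(W) — all W, so L
(4,5): →(1,5)(W), (4,0)(W) — all W, so L
(4,6): →(1,6)(W), (4,1)(W) — all W, so L
(5,5): →(2,5)(W), (5,0)(W) — all W, so L
(5,6): →(2,6)(W), (5,1)(W) — all W, so L
(6,0): →(3,0)(W) only, which is W, so L
(6,1): →(3,1)(W) only, which is W, so L
(6,2): →(3,2)(W) only, which is W, so L
(6,3): →(3,3)(W) only, which is W, so L
(6,4): →(3,4)(W) only, which is W, so L
(7,0): →(4,0)(W) only, which is W, so L
(7,1): →(4,1)(W) only, which is W, so L
(7,2): →(4,2)(W) only, which is W, so L
(7,3): →(4,3)(W) only, which is W, so L
(7,4): →(4,4)(W) only, which is W, so L
(8,0): →(5,0)(W) only, which is W, so L
(8,1): →(5,1)(W) only, which is W, so L
(8,2): →(5,2)(W) only, which is W, so L
(8,3): →(5,3)(W) only, which is W, so L
(8,4): →(5,4)(W) only, which is W, so L
Every other cell has at least one move into one of the L cells above, so it is W.
The starting position (8,6) is W: Player 1 should move to (5,6), handing over an L position.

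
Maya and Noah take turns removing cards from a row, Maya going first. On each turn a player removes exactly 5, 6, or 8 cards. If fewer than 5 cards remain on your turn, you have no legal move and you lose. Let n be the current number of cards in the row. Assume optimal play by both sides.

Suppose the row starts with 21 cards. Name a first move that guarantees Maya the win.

Remove 5, leaving 16.

Build the W/L table. Terminal = L. A non-terminal position is W if it has a move to some L; otherwise it is L.
n=0: no move → L
n=1: no move → L
n=2: no move → L
n=3: no move → L
n=4: no move → L
n=5: W (go to 0, an L position)
n=6: W (go to 1, an L position)
n=7: W (go to 2, an L position)
n=8: W (go to 3, an L position)
n=9: W (go to 4, an L position)
n=10: W (go to 4, an L position)
n=11: W (go to 3, an L position)
n=12: W (go to 4, an L position)
n=13: L (options 8(W), 7(W), 5(W) are all W)
n=14: L (options 9(W), 8(W), 6(W) are all W)
n=15: L (options 10(W), 9(W), 7(W) are all W)
n=16: L (options 11(W), 10(W), 8(W) are all W)
n=17: L (options 12(W), 11(W), 9(W) are all W)
n=18: W (go to 13, an L position)
n=19: W (go to 14, an L position)
n=20: W (go to 15, an L position)
n=21: W (go to 16, an L position)
From 21, the L positions reachable in one move are: 16, 15, 13. Any move reaching one of these is winning.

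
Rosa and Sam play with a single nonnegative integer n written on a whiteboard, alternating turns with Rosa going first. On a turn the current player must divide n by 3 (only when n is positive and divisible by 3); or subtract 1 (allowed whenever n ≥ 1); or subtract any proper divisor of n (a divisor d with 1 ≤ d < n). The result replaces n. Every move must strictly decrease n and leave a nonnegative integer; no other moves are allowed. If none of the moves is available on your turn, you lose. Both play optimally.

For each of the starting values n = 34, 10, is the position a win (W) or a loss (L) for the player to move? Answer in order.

Build the W/L table. Terminal = L. A non-terminal position is W if it has a move to some L; otherwise it is L.
n=0: no move → L
n=1: W (go to 0, an L position)
n=2: L (sole option 1(W) is W)
n=3: W (go to 2, an L position)
n=4: W (go to 2, an L position)
n=5: L (sole option 4(W) is W)
n=6: W (go to 2, an L position)
n=7: L (sole option 6(W) is W)
n=8: W (go to 7, an L position)
n=9: L (options 3(W), 6(W), 8(W) are all W)
n=10: W (go to 5, an L position)
n=11: L (sole option 10(W) is W)
n=12: W (go to 9, an L position)
n=13: L (sole option 12(W) is W)
n=14: W (go to 7, an L position)
n=15: W (go to 5, an L position)
n=16: L (options 8(W), 12(W), 14(W), 15(W) are all W)
n=17: W (go to 16, an L position)
n=18: W (go to 9, an L position)
n=19: L (sole option 18(W) is W)
n=20: W (go to 16, an L position)
n=21: W (go to 7, an L position)
n=22: W (go to 11, an L position)
n=23: L (sole option 22(W) is W)
n=24: W (go to 16, an L position)
n=25: L (options 20(W), 24(W) are all W)
n=26: W (go to 13, an L position)
n=27: W (go to 9, an L position)
n=28: L (options 14(W), 21(W), 24(W), 26(W), 27(W) are all W)
n=29: W (go to 28, an L position)
n=30: W (go to 25, an L position)
n=31: L (sole option 30(W) is W)
n=32: W (go to 16, an L position)
n=33: W (go to 11, an L position)
n=34: L (options 17(W), 32(W), 33(W) are all W)

34: L, 10: W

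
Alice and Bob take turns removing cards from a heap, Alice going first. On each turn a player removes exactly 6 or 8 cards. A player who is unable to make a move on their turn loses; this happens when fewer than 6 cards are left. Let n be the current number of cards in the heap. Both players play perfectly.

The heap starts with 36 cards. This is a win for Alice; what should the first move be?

Remove 6, leaving 30.

Positions with no move are L. A position that does have a move is losing for the player to move precisely when every available move leads to a winning position for the opponent. Fill in the labels:
n=0: no move → L
n=1: no move → L
n=2: no move → L
n=3: no move → L
n=4: no move → L
n=5: no move → L
n=6: can move to 0, which is L ⇒ W
n=7: can move to 1, which is L ⇒ W
n=8: can move to 2, which is L ⇒ W
n=9: can move to 3, which is L ⇒ W
n=10: can move to 4, which is L ⇒ W
n=11: can move to 5, which is L ⇒ W
n=12: can move to 4, which is L ⇒ W
n=13: can move to 5, which is L ⇒ W
n=14: moves to 8(W), 6(W); every one is W ⇒ L
n=15: moves to 9(W), 7(W); every one is W ⇒ L
n=16: moves to 10(W), 8(W); every one is W ⇒ L
n=17: moves to 11(W), 9(W); every one is W ⇒ L
n=18: moves to 12(W), 10(W); every one is W ⇒ L
n=19: moves to 13(W), 11(W); every one is W ⇒ L
n=20: can move to 14, which is L ⇒ W
n=21: can move to 15, which is L ⇒ W
n=22: can move to 16, which is L ⇒ W
n=23: can move to 17, which is L ⇒ W
n=24: can move to 18, which is L ⇒ W
n=25: can move to 19, which is L ⇒ W
n=26: can move to 18, which is L ⇒ W
n=27: can move to 19, which is L ⇒ W
n=28: moves to 22(W), 20(W); every one is W ⇒ L
n=29: moves to 23(W), 21(W); every one is W ⇒ L
n=30: moves to 24(W), 22(W); every one is W ⇒ L
n=31: moves to 25(W), 23(W); every one is W ⇒ L
n=32: moves to 26(W), 24(W); every one is W ⇒ L
n=33: moves to 27(W), 25(W); every one is W ⇒ L
n=34: can move to 28, which is L ⇒ W
n=35: can move to 29, which is L ⇒ W
n=36: can move to 30, which is L ⇒ W
From 36, the L positions reachable in one move are: 30, 28. Any move reaching one of these is winning.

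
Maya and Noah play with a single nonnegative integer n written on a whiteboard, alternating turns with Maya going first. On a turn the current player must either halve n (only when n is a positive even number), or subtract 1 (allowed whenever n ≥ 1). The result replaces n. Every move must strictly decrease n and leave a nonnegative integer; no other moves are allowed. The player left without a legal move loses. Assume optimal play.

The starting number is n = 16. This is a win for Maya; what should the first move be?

Use the standard recursion: the mover loses at a terminal position; elsewhere, the mover wins exactly when some move hands the opponent an L position.
n=0: no move → L
n=1: reaches L-position 0 → W
n=2: only reaches 1(W), which is W → L
n=3: reaches L-position 2 → W
n=4: reaches L-position 2 → W
n=5: only reaches 4(W), which is W → L
n=6: reaches L-position 5 → W
n=7: only reaches 6(W), which is W → L
n=8: reaches L-position 7 → W
n=9: only reaches 8(W), which is W → L
n=10: reaches L-position 5 → W
n=11: only reaches 10(W), which is W → L
n=12: reaches L-position 11 → W
n=13: only reaches 12(W), which is W → L
n=14: reaches L-position 7 → W
n=15: only reaches 14(W), which is W → L
n=16: reaches L-position 15 → W
From 16, the L positions reachable in one move are: 15.

Move to 15.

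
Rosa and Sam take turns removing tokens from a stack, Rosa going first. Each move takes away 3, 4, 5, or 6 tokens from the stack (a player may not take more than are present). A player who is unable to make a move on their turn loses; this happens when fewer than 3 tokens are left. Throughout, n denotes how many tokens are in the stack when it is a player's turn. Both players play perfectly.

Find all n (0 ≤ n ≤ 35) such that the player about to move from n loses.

0, 1, 2, 9, 10, 11, 18, 19, 20, 27, 28, 29

Label each position W (a win for the player to move) or L (a loss). A position with no legal move is L; any other position is W exactly when some move reaches an L, and L when every move reaches a W.
n=0: no move → L
n=1: no move → L
n=2: no move → L
n=3: W (go to 0, an L position)
n=4: W (go to 1, an L position)
n=5: W (go to 2, an L position)
n=6: W (go to 2, an L position)
n=7: W (go to 2, an L position)
n=8: W (go to 2, an L position)
n=9: L (options 6(W), 5(W), 4(W), 3(W) are all W)
n=10: L (options 7(W), 6(W), 5(W), 4(W) are all W)
n=11: L (options 8(W), 7(W), 6(W), 5(W) are all W)
n=12: W (go to 9, an L position)
n=13: W (go to 10, an L position)
n=14: W (go to 11, an L position)
n=15: W (go to 11, an L position)
n=16: W (go to 11, an L position)
n=17: W (go to 11, an L position)
n=18: L (options 15(W), 14(W), 13(W), 12(W) are all W)
n=19: L (options 16(W), 15(W), 14(W), 13(W) are all W)
n=20: L (options 17(W), 16(W), 15(W), 14(W) are all W)
n=21: W (go to 18, an L position)
n=22: W (go to 19, an L position)
n=23: W (go to 20, an L position)
n=24: W (go to 20, an L position)
n=25: W (go to 20, an L position)
n=26: W (go to 20, an L position)
n=27: L (options 24(W), 23(W), 22(W), 21(W) are all W)
n=28: L (options 25(W), 24(W), 23(W), 22(W) are all W)
n=29: L (options 26(W), 25(W), 24(W), 23(W) are all W)
n=30: W (go to 27, an L position)
n=31: W (go to 28, an L position)
n=32: W (go to 29, an L position)
n=33: W (go to 29, an L position)
n=34: W (go to 29, an L position)
n=35: W (go to 29, an L position)
Reading off the rows marked L gives the requested list; there are 12 such values of n.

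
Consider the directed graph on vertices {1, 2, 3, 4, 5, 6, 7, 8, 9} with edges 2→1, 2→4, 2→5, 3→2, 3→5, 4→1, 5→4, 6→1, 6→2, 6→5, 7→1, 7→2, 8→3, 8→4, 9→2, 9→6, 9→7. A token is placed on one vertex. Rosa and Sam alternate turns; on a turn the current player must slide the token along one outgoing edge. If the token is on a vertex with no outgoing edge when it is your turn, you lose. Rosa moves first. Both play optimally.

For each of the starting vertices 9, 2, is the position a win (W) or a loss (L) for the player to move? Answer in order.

Build the W/L table. Terminal = L. A non-terminal position is W if it has a move to some L; otherwise it is L.
Every edge goes from a vertex to one that appears earlier in the order 1, 4, 5, 2, 6, 3, 7, 9, 8, so processing vertices in that order labels each vertex after all of its successors.
1: no outgoing edge → L
4: can move to 1, which is L ⇒ W
5: the only move is to 4(W), a W ⇒ L
2: can move to 5, which is L ⇒ W
6: can move to 5, which is L ⇒ W
3: can move to 5, which is L ⇒ W
7: can move to 1, which is L ⇒ W
9: moves to 7(W), 6(W), 2(W); every one is W ⇒ L
8: moves to 3(W), 4(W); every one is W ⇒ L

9: L, 2: W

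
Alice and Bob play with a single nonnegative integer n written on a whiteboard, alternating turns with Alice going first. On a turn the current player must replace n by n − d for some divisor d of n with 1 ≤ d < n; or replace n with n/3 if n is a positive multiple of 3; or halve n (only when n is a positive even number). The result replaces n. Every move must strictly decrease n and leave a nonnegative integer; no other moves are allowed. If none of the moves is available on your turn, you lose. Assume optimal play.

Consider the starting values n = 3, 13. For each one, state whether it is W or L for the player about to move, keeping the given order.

3: W, 13: L

Label each position W (a win for the player to move) or L (a loss). A position with no legal move is L; any other position is W exactly when some move reaches an L, and L when every move reaches a W.
n=0: no move → L
n=1: no move → L
n=2: reaches L-position 1 → W
n=3: reaches L-position 1 → W
n=4: only reaches 2(W), 3(W), all W → L
n=5: reaches L-position 4 → W
n=6: reaches L-position 4 → W
n=7: only reaches 6(W), which is W → L
n=8: reaches L-position 4 → W
n=9: only reaches 3(W), 6(W), 8(W), all W → L
n=10: reaches L-position 9 → W
n=11: only reaches 10(W), which is W → L
n=12: reaches L-position 4 → W
n=13: only reaches 12(W), which is W → L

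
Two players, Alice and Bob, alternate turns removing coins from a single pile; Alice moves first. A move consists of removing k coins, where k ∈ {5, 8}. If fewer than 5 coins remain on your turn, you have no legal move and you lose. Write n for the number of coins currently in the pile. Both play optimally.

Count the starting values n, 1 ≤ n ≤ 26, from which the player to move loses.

Classify positions by backward induction: terminal positions (no move available) are L. From any other position, the mover wins iff some move reaches an L.
n=0: no move → L
n=1: no move → L
n=2: no move → L
n=3: no move → L
n=4: no move → L
n=5: can move to 0, which is L ⇒ W
n=6: can move to 1, which is L ⇒ W
n=7: can move to 2, which is L ⇒ W
n=8: can move to 3, which is L ⇒ W
n=9: can move to 4, which is L ⇒ W
n=10: can move to 2, which is L ⇒ W
n=11: can move to 3, which is L ⇒ W
n=12: can move to 4, which is L ⇒ W
n=13: moves to 8(W), 5(W); every one is W ⇒ L
n=14: moves to 9(W), 6(W); every one is W ⇒ L
n=15: moves to 10(W), 7(W); every one is W ⇒ L
n=16: moves to 11(W), 8(W); every one is W ⇒ L
n=17: moves to 12(W), 9(W); every one is W ⇒ L
n=18: can move to 13, which is L ⇒ W
n=19: can move to 14, which is L ⇒ W
n=20: can move to 15, which is L ⇒ W
n=21: can move to 16, which is L ⇒ W
n=22: can move to 17, which is L ⇒ W
n=23: can move to 15, which is L ⇒ W
n=24: can move to 16, which is L ⇒ W
n=25: can move to 17, which is L ⇒ W
n=26: moves to 21(W), 18(W); every one is W ⇒ L
L entries with 1 ≤ n ≤ 26 (n=0 is outside the asked range and is not counted): n = 1, 2, 3, 4, 13, 14, 15, 16, 17, 26; that makes 10.

10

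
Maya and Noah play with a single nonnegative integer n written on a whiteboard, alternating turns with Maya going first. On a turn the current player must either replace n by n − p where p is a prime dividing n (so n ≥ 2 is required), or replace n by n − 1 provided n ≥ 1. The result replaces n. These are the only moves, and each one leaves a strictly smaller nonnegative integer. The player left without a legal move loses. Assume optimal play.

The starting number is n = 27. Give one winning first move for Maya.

Move to 24.

Label each position W (a win for the player to move) or L (a loss). A position with no legal move is L; any other position is W exactly when some move reaches an L, and L when every move reaches a W.
n=0: no move → L
n=1: →0(L), so W
n=2: →0(L), so W
n=3: →0(L), so W
n=4: →2(W), 3(W) — all W, so L
n=5: →0(L), so W
n=6: →4(L), so W
n=7: →0(L), so W
n=8: →6(W), 7(W) — all W, so L
n=9: →8(L), so W
n=10: →8(L), so W
n=11: →0(L), so W
n=12: →9(W), 10(W), 11(W) — all W, so L
n=13: →0(L), so W
n=14: →12(L), so W
n=15: →12(L), so W
n=16: →14(W), 15(W) — all W, so L
n=17: →0(L), so W
n=18: →16(L), so W
n=19: →0(L), so W
n=20: →15(W), 18(W), 19(W) — all W, so L
n=21: →20(L), so W
n=22: →20(L), so W
n=23: →0(L), so W
n=24: →21(W), 22(W), 23(W) — all W, so L
n=25: →20(L), so W
n=26: →24(L), so W
n=27: →24(L), so W
From 27, the L positions reachable in one move are: 24.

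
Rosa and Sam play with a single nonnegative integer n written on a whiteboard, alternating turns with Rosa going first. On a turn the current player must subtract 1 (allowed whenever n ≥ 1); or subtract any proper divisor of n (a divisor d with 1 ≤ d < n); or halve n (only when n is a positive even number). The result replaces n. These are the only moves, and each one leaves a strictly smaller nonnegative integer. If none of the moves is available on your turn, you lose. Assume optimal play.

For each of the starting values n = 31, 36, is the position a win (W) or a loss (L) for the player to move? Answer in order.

Label each position W (a win for the player to move) or L (a loss). A position with no legal move is L; any other position is W exactly when some move reaches an L, and L when every move reaches a W.
n=0: no move → L
n=1: reaches L-position 0 → W
n=2: only reaches 1(W), which is W → L
n=3: reaches L-position 2 → W
n=4: reaches L-position 2 → W
n=5: only reaches 4(W), which is W → L
n=6: reaches L-position 5 → W
n=7: only reaches 6(W), which is W → L
n=8: reaches L-position 7 → W
n=9: only reaches 6(W), 8(W), all W → L
n=10: reaches L-position 5 → W
n=11: only reaches 10(W), which is W → L
n=12: reaches L-position 9 → W
n=13: only reaches 12(W), which is W → L
n=14: reaches L-position 7 → W
n=15: only reaches 10(W), 12(W), 14(W), all W → L
n=16: reaches L-position 15 → W
n=17: only reaches 16(W), which is W → L
n=18: reaches L-position 9 → W
n=19: only reaches 18(W), which is W → L
n=20: reaches L-position 15 → W
n=21: only reaches 14(W), 18(W), 20(W), all W → L
n=22: reaches L-position 11 → W
n=23: only reaches 22(W), which is W → L
n=24: reaches L-position 21 → W
n=25: only reaches 20(W), 24(W), all W → L
n=26: reaches L-position 13 → W
n=27: only reaches 18(W), 24(W), 26(W), all W → L
n=28: reaches L-position 21 → W
n=29: only reaches 28(W), which is W → L
n=30: reaches L-position 15 → W
n=31: only reaches 30(W), which is W → L
n=32: reaches L-position 31 → W
n=33: only reaches 22(W), 30(W), 32(W), all W → L
n=34: reaches L-position 17 → W
n=35: only reaches 28(W), 30(W), 34(W), all W → L
n=36: reaches L-position 27 → W

31: L, 36: W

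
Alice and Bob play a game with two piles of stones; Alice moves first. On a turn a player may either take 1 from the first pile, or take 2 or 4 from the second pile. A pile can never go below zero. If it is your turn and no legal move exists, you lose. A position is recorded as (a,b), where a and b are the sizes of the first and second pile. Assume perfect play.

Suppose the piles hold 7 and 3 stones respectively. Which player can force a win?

Bob wins.

Classify positions by backward induction: terminal positions (no move available) are L. From any other position, the mover wins iff some move reaches an L.
No move ever increases a pile, so every position that can arise here has a ≤ 7 and b ≤ 3; it is enough to label the cells with 0 ≤ a ≤ 7 and 0 ≤ b ≤ 3.
Every move lowers a or b (never raises either), so fill the grid row by row in increasing a, and left to right within a row: each cell's successors are then already labelled.
      b=0  b=1  b=2  b=3
a=0:    L    L    W    W
a=1:    W    W    L    L
a=2:    L    L    W    W
a=3:    W    W    L    L
a=4:    L    L    W    W
a=5:    W    W    L    L
a=6:    L    L    W    W
a=7:    W    W    L    L
Cells with no legal move (terminal, hence L): (0,0), (0,1).
The remaining L cells, each justified by listing all of its moves:
(1,2): moves to (0,2)(W), (1,0)(W); every one is W ⇒ L
(1,3): moves to (0,3)(W), (1,1)(W); every one is W ⇒ L
(2,0): the only move is to (1,0)(W), a W ⇒ L
(2,1): the only move is to (1,1)(W), a W ⇒ L
(3,2): moves to (2,2)(W), (3,0)(W); every one is W ⇒ L
(3,3): moves to (2,3)(W), (3,1)(W); every one is W ⇒ L
(4,0): the only move is to (3,0)(W), a W ⇒ L
(4,1): the only move is to (3,1)(W), a W ⇒ L
(5,2): moves to (4,2)(W), (5,0)(W); every one is W ⇒ L
(5,3): moves to (4,3)(W), (5,1)(W); every one is W ⇒ L
(6,0): the only move is to (5,0)(W), a W ⇒ L
(6,1): the only move is to (5,1)(W), a W ⇒ L
(7,2): moves to (6,2)(W), (7,0)(W); every one is W ⇒ L
(7,3): moves to (6,3)(W), (7,1)(W); every one is W ⇒ L
Every other cell has at least one move into one of the L cells above, so it is W.
The starting position (7,3) is L: whatever Alice does, the opponent receives a W position.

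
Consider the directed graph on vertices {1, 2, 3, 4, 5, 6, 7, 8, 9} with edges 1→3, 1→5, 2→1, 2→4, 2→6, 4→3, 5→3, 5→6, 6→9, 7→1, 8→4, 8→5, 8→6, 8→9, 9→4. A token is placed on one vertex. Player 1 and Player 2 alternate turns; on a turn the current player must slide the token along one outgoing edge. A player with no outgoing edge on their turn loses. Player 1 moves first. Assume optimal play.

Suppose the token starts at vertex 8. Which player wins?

Player 1 wins.

Work bottom-up. With no move the player to move loses. Otherwise the position is W if at least one move leads to an L position for the opponent, and L if every move leads to a W.
Every edge goes from a vertex to one that appears earlier in the order 3, 4, 9, 6, 5, 8, 1, 2, 7, so processing vertices in that order labels each vertex after all of its successors.
3: no outgoing edge → L
4: can move to 3, which is L ⇒ W
9: the only move is to 4(W), a W ⇒ L
6: can move to 9, which is L ⇒ W
5: can move to 3, which is L ⇒ W
8: can move to 9, which is L ⇒ W
1: can move to 3, which is L ⇒ W
2: moves to 1(W), 6(W), 4(W); every one is W ⇒ L
7: the only move is to 1(W), a W ⇒ L
The starting position 8 is W: Player 1 should move to 9, handing over an L position.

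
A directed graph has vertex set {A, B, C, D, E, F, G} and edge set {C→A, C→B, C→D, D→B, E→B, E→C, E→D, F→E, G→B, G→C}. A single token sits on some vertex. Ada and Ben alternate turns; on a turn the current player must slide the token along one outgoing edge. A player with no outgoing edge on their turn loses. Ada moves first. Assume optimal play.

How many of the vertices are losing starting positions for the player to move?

Compute win/loss labels from the base case upward. A position with no move is L. Any other position is W if it can reach an L in one move, else L.
Every edge goes from a vertex to one that appears earlier in the order A, B, D, C, E, G, F, so processing vertices in that order labels each vertex after all of its successors.
A: no outgoing edge → L
B: no outgoing edge → L
D: reaches L-position B → W
C: reaches L-position B → W
E: reaches L-position B → W
G: reaches L-position B → W
F: only reaches E(W), which is W → L
The L vertices are A, B, F; that is 3 in all.

3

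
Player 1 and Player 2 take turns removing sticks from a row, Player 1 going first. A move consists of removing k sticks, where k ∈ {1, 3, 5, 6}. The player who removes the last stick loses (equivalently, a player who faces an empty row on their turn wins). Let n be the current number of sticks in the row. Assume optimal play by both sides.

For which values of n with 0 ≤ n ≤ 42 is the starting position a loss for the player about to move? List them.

1, 3, 5, 12, 14, 16, 23, 25, 27, 34, 36, 38

Positions with no move are W. A position that does have a move is losing for the player to move precisely when every available move leads to a winning position for the opponent. Fill in the labels:
n=0: no move; the opponent has just taken the last stick and therefore loses → W
n=1: only reaches 0(W), which is W → L
n=2: reaches L-position 1 → W
n=3: only reaches 2(W), 0(W), all W → L
n=4: reaches L-position 3 → W
n=5: only reaches 4(W), 2(W), 0(W), all W → L
n=6: reaches L-position 5 → W
n=7: reaches L-position 1 → W
n=8: reaches L-position 5 → W
n=9: reaches L-position 3 → W
n=10: reaches L-position 5 → W
n=11: reaches L-position 5 → W
n=12: only reaches 11(W), 9(W), 7(W), 6(W), all W → L
n=13: reaches L-position 12 → W
n=14: only reaches 13(W), 11(W), 9(W), 8(W), all W → L
n=15: reaches L-position 14 → W
n=16: only reaches 15(W), 13(W), 11(W), 10(W), all W → L
n=17: reaches L-position 16 → W
n=18: reaches L-position 12 → W
n=19: reaches L-position 16 → W
n=20: reaches L-position 14 → W
n=21: reaches L-position 16 → W
n=22: reaches L-position 16 → W
n=23: only reaches 22(W), 20(W), 18(W), 17(W), all W → L
n=24: reaches L-position 23 → W
n=25: only reaches 24(W), 22(W), 20(W), 19(W), all W → L
n=26: reaches L-position 25 → W
n=27: only reaches 26(W), 24(W), 22(W), 21(W), all W → L
n=28: reaches L-position 27 → W
n=29: reaches L-position 23 → W
n=30: reaches L-position 27 → W
n=31: reaches L-position 25 → W
n=32: reaches L-position 27 → W
n=33: reaches L-position 27 → W
n=34: only reaches 33(W), 31(W), 29(W), 28(W), all W → L
n=35: reaches L-position 34 → W
n=36: only reaches 35(W), 33(W), 31(W), 30(W), all W → L
n=37: reaches L-position 36 → W
n=38: only reaches 37(W), 35(W), 33(W), 32(W), all W → L
n=39: reaches L-position 38 → W
n=40: reaches L-position 34 → W
n=41: reaches L-position 38 → W
n=42: reaches L-position 36 → W
Reading off the rows marked L gives the requested list; there are 12 such values of n.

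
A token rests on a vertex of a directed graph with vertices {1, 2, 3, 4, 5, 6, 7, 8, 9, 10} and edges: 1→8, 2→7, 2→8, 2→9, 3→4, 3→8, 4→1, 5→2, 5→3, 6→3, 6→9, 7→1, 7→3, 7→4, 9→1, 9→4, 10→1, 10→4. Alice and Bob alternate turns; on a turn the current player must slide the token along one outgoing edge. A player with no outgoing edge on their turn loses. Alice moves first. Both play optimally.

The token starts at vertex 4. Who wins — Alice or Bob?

Bob wins.

Positions with no move are L. A position that does have a move is losing for the player to move precisely when every available move leads to a winning position for the opponent. Fill in the labels:
Every edge goes from a vertex to one that appears earlier in the order 8, 1, 4, 9, 3, 7, 2, 6, 5, 10, so processing vertices in that order labels each vertex after all of its successors.
8: no outgoing edge → L
1: reaches L-position 8 → W
4: only reaches 1(W), which is W → L
9: reaches L-position 4 → W
3: reaches L-position 4 → W
7: reaches L-position 4 → W
2: reaches L-position 8 → W
6: only reaches 3(W), 9(W), all W → L
5: only reaches 2(W), 3(W), all W → L
10: reaches L-position 4 → W
Every move from 4 reaches a W position, so the mover loses.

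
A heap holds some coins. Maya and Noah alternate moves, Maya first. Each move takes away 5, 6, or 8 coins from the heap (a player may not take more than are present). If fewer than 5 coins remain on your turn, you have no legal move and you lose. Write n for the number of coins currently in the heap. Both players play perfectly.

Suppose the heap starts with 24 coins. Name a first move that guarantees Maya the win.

Compute win/loss labels from the base case upward. A position with no move is L. Any other position is W if it can reach an L in one move, else L.
n=0: no move → L
n=1: no move → L
n=2: no move → L
n=3: no move → L
n=4: no move → L
n=5: can move to 0, which is L ⇒ W
n=6: can move to 1, which is L ⇒ W
n=7: can move to 2, which is L ⇒ W
n=8: can move to 3, which is L ⇒ W
n=9: can move to 4, which is L ⇒ W
n=10: can move to 4, which is L ⇒ W
n=11: can move to 3, which is L ⇒ W
n=12: can move to 4, which is L ⇒ W
n=13: moves to 8(W), 7(W), 5(W); every one is W ⇒ L
n=14: moves to 9(W), 8(W), 6(W); every one is W ⇒ L
n=15: moves to 10(W), 9(W), 7(W); every one is W ⇒ L
n=16: moves to 11(W), 10(W), 8(W); every one is W ⇒ L
n=17: moves to 12(W), 11(W), 9(W); every one is W ⇒ L
n=18: can move to 13, which is L ⇒ W
n=19: can move to 14, which is L ⇒ W
n=20: can move to 15, which is L ⇒ W
n=21: can move to 16, which is L ⇒ W
n=22: can move to 17, which is L ⇒ W
n=23: can move to 17, which is L ⇒ W
n=24: can move to 16, which is L ⇒ W
From 24, the L positions reachable in one move are: 16.

Remove 8, leaving 16.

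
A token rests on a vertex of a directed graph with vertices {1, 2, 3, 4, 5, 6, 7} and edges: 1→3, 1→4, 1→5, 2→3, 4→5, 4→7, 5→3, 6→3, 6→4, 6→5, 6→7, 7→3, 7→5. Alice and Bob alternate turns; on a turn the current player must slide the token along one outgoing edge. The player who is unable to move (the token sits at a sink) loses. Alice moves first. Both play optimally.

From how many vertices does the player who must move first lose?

2

Positions with no move are L. A position that does have a move is losing for the player to move precisely when every available move leads to a winning position for the opponent. Fill in the labels:
Every edge goes from a vertex to one that appears earlier in the order 3, 5, 7, 4, 1, 6, 2, so processing vertices in that order labels each vertex after all of its successors.
3: no outgoing edge → L
5: reaches L-position 3 → W
7: reaches L-position 3 → W
4: only reaches 7(W), 5(W), all W → L
1: reaches L-position 4 → W
6: reaches L-position 4 → W
2: reaches L-position 3 → W
The L vertices are 3, 4; that is 2 in all.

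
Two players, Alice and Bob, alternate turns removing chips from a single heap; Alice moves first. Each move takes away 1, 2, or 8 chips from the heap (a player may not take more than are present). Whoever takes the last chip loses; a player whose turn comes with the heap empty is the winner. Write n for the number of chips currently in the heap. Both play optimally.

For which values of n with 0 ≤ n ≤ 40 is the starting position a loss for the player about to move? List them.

1, 4, 7, 10, 13, 16, 19, 22, 25, 28, 31, 34, 37, 40

Build the W/L table. Terminal = W. A non-terminal position is W if it has a move to some L; otherwise it is L.
n=0: no move; the opponent has just taken the last chip and therefore loses → W
n=1: L (sole option 0(W) is W)
n=2: W (go to 1, an L position)
n=3: W (go to 1, an L position)
n=4: L (options 3(W), 2(W) are all W)
n=5: W (go to 4, an L position)
n=6: W (go to 4, an L position)
n=7: L (options 6(W), 5(W) are all W)
n=8: W (go to 7, an L position)
n=9: W (go to 7, an L position)
n=10: L (options 9(W), 8(W), 2(W) are all W)
n=11: W (go to 10, an L position)
n=12: W (go to 10, an L position)
n=13: L (options 12(W), 11(W), 5(W) are all W)
n=14: W (go to 13, an L position)
n=15: W (go to 13, an L position)
n=16: L (options 15(W), 14(W), 8(W) are all W)
n=17: W (go to 16, an L position)
n=18: W (go to 16, an L position)
n=19: L (options 18(W), 17(W), 11(W) are all W)
n=20: W (go to 19, an L position)
n=21: W (go to 19, an L position)
n=22: L (options 21(W), 20(W), 14(W) are all W)
n=23: W (go to 22, an L position)
n=24: W (go to 22, an L position)
n=25: L (options 24(W), 23(W), 17(W) are all W)
n=26: W (go to 25, an L position)
n=27: W (go to 25, an L position)
n=28: L (options 27(W), 26(W), 20(W) are all W)
n=29: W (go to 28, an L position)
n=30: W (go to 28, an L position)
n=31: L (options 30(W), 29(W), 23(W) are all W)
n=32: W (go to 31, an L position)
n=33: W (go to 31, an L position)
n=34: L (options 33(W), 32(W), 26(W) are all W)
n=35: W (go to 34, an L position)
n=36: W (go to 34, an L position)
n=37: L (options 36(W), 35(W), 29(W) are all W)
n=38: W (go to 37, an L position)
n=39: W (go to 37, an L position)
n=40: L (options 39(W), 38(W), 32(W) are all W)
Reading off the rows marked L gives the requested list; there are 14 such values of n.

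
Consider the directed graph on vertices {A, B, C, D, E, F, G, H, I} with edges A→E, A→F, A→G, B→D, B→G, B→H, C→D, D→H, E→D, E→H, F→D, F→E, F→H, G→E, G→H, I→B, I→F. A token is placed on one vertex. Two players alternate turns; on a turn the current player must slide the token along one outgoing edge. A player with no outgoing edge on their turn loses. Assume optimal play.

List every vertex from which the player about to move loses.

Work bottom-up. With no move the player to move loses. Otherwise the position is W if at least one move leads to an L position for the opponent, and L if every move leads to a W.
Every edge goes from a vertex to one that appears earlier in the order H, D, E, F, G, B, A, C, I, so processing vertices in that order labels each vertex after all of its successors.
H: no outgoing edge → L
D: can move to H, which is L ⇒ W
E: can move to H, which is L ⇒ W
F: can move to H, which is L ⇒ W
G: can move to H, which is L ⇒ W
B: can move to H, which is L ⇒ W
A: moves to G(W), F(W), E(W); every one is W ⇒ L
C: the only move is to D(W), a W ⇒ L
I: moves to B(W), F(W); every one is W ⇒ L
Reading off the rows marked L gives the requested list; there are 4 such vertices.

A, C, H, I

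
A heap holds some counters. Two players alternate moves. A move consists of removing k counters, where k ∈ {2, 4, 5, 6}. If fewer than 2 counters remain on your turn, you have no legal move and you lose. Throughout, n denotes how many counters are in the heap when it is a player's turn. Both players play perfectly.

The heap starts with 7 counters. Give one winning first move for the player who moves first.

Use the standard recursion: the mover loses at a terminal position; elsewhere, the mover wins exactly when some move hands the opponent an L position.
n=0: no move → L
n=1: no move → L
n=2: W (go to 0, an L position)
n=3: W (go to 1, an L position)
n=4: W (go to 0, an L position)
n=5: W (go to 1, an L position)
n=6: W (go to 1, an L position)
n=7: W (go to 1, an L position)
From 7, the L positions reachable in one move are: 1.

Remove 6, leaving 1.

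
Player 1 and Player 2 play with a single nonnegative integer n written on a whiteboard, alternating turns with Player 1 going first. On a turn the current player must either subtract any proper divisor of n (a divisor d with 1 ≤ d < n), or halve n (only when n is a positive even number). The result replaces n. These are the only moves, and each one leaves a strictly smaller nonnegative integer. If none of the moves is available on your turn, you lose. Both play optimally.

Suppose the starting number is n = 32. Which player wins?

Use the standard recursion: the mover loses at a terminal position; elsewhere, the mover wins exactly when some move hands the opponent an L position.
n=0: no move → L
n=1: no move → L
n=2: can move to 1, which is L ⇒ W
n=3: the only move is to 2(W), a W ⇒ L
n=4: can move to 3, which is L ⇒ W
n=5: the only move is to 4(W), a W ⇒ L
n=6: can move to 3, which is L ⇒ W
n=7: the only move is to 6(W), a W ⇒ L
n=8: can move to 7, which is L ⇒ W
n=9: moves to 6(W), 8(W); every one is W ⇒ L
n=10: can move to 5, which is L ⇒ W
n=11: the only move is to 10(W), a W ⇒ L
n=12: can move to 9, which is L ⇒ W
n=13: the only move is to 12(W), a W ⇒ L
n=14: can move to 7, which is L ⇒ W
n=15: moves to 10(W), 12(W), 14(W); every one is W ⇒ L
n=16: can move to 15, which is L ⇒ W
n=17: the only move is to 16(W), a W ⇒ L
n=18: can move to 9, which is L ⇒ W
n=19: the only move is to 18(W), a W ⇒ L
n=20: can move to 15, which is L ⇒ W
n=21: moves to 14(W), 18(W), 20(W); every one is W ⇒ L
n=22: can move to 11, which is L ⇒ W
n=23: the only move is to 22(W), a W ⇒ L
n=24: can move to 21, which is L ⇒ W
n=25: moves to 20(W), 24(W); every one is W ⇒ L
n=26: can move to 13, which is L ⇒ W
n=27: moves to 18(W), 24(W), 26(W); every one is W ⇒ L
n=28: can move to 21, which is L ⇒ W
n=29: the only move is to 28(W), a W ⇒ L
n=30: can move to 15, which is L ⇒ W
n=31: the only move is to 30(W), a W ⇒ L
n=32: can move to 31, which is L ⇒ W
The starting position 32 is W: Player 1 should move to 31, handing over an L position.

Player 1 wins.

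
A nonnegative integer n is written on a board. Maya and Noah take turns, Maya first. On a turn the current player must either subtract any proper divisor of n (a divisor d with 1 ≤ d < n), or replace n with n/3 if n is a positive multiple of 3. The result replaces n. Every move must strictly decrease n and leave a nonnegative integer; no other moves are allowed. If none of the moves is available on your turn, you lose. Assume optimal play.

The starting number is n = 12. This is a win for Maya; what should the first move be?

Positions with no move are L. A position that does have a move is losing for the player to move precisely when every available move leads to a winning position for the opponent. Fill in the labels:
n=0: no move → L
n=1: no move → L
n=2: can move to 1, which is L ⇒ W
n=3: can move to 1, which is L ⇒ W
n=4: moves to 2(W), 3(W); every one is W ⇒ L
n=5: can move to 4, which is L ⇒ W
n=6: can move to 4, which is L ⇒ W
n=7: the only move is to 6(W), a W ⇒ L
n=8: can move to 4, which is L ⇒ W
n=9: moves to 3(W), 6(W), 8(W); every one is W ⇒ L
n=10: can move to 9, which is L ⇒ W
n=11: the only move is to 10(W), a W ⇒ L
n=12: can move to 4, which is L ⇒ W
From 12, the L positions reachable in one move are: 4, 9, 11. Any move reaching one of these is winning.

Move to 4.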